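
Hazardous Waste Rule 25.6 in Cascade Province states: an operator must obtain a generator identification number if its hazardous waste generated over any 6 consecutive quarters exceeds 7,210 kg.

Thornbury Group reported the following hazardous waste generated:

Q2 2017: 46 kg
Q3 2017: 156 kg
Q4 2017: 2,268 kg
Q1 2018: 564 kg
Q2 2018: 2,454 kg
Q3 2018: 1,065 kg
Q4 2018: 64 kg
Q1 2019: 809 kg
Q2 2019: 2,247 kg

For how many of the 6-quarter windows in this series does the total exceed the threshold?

1

Q2 2017–Q3 2018: 46 kg + 156 kg + 2,268 kg + 564 kg + 2,454 kg + 1,065 kg = 6,553 kg (under)
Q3 2017–Q4 2018: 156 kg + 2,268 kg + 564 kg + 2,454 kg + 1,065 kg + 64 kg = 6,571 kg (under)
Q4 2017–Q1 2019: 2,268 kg + 564 kg + 2,454 kg + 1,065 kg + 64 kg + 809 kg = 7,224 kg (over)
Q1 2018–Q2 2019: 564 kg + 2,454 kg + 1,065 kg + 64 kg + 809 kg + 2,247 kg = 7,203 kg (under)
1 window exceeds the threshold.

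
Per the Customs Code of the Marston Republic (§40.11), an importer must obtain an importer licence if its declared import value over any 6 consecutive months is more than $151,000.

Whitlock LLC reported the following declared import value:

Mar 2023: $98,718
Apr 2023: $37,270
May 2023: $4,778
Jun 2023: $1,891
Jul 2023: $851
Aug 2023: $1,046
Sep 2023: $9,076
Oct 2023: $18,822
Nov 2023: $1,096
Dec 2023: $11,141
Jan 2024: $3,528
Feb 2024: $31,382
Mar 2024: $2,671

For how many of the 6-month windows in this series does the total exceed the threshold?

0

Mar 2023–Aug 2023: $98,718 + $37,270 + $4,778 + $1,891 + $851 + $1,046 = $144,554 (under)
Apr 2023–Sep 2023: $37,270 + $4,778 + $1,891 + $851 + $1,046 + $9,076 = $54,912 (under)
May 2023–Oct 2023: $4,778 + $1,891 + $851 + $1,046 + $9,076 + $18,822 = $36,464 (under)
Jun 2023–Nov 2023: $1,891 + $851 + $1,046 + $9,076 + $18,822 + $1,096 = $32,782 (under)
Jul 2023–Dec 2023: $851 + $1,046 + $9,076 + $18,822 + $1,096 + $11,141 = $42,032 (under)
Aug 2023–Jan 2024: $1,046 + $9,076 + $18,822 + $1,096 + $11,141 + $3,528 = $44,709 (under)
Sep 2023–Feb 2024: $9,076 + $18,822 + $1,096 + $11,141 + $3,528 + $31,382 = $75,045 (under)
Oct 2023–Mar 2024: $18,822 + $1,096 + $11,141 + $3,528 + $31,382 + $2,671 = $68,640 (under)
0 windows exceed the threshold.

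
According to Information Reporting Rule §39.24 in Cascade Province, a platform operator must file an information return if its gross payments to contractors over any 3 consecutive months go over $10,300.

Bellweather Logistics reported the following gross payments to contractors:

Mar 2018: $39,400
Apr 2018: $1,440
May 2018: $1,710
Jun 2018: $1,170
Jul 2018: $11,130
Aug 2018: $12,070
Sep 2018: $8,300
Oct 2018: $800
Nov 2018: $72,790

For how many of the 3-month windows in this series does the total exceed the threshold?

Mar 2018–May 2018: $39,400 + $1,440 + $1,710 = $42,550 (over)
Apr 2018–Jun 2018: $1,440 + $1,710 + $1,170 = $4,320 (under)
May 2018–Jul 2018: $1,710 + $1,170 + $11,130 = $14,010 (over)
Jun 2018–Aug 2018: $1,170 + $11,130 + $12,070 = $24,370 (over)
Jul 2018–Sep 2018: $11,130 + $12,070 + $8,300 = $31,500 (over)
Aug 2018–Oct 2018: $12,070 + $8,300 + $800 = $21,170 (over)
Sep 2018–Nov 2018: $8,300 + $800 + $72,790 = $81,890 (over)
6 windows exceed the threshold.

6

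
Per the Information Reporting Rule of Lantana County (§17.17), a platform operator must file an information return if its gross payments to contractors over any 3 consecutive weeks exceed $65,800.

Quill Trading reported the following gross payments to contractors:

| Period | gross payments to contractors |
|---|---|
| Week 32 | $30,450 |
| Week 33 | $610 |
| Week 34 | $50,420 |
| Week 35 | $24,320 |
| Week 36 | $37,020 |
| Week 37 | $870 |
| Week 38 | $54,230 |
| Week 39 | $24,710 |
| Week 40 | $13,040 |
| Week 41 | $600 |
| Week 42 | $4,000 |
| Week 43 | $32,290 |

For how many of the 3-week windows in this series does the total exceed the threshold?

Week 32–Week 34: $30,450 + $610 + $50,420 = $81,480 (over)
Week 33–Week 35: $610 + $50,420 + $24,320 = $75,350 (over)
Week 34–Week 36: $50,420 + $24,320 + $37,020 = $111,760 (over)
Week 35–Week 37: $24,320 + $37,020 + $870 = $62,210 (under)
Week 36–Week 38: $37,020 + $870 + $54,230 = $92,120 (over)
Week 37–Week 39: $870 + $54,230 + $24,710 = $79,810 (over)
Week 38–Week 40: $54,230 + $24,710 + $13,040 = $91,980 (over)
Week 39–Week 41: $24,710 + $13,040 + $600 = $38,350 (under)
Week 40–Week 42: $13,040 + $600 + $4,000 = $17,640 (under)
Week 41–Week 43: $600 + $4,000 + $32,290 = $36,890 (under)
6 windows exceed the threshold.

6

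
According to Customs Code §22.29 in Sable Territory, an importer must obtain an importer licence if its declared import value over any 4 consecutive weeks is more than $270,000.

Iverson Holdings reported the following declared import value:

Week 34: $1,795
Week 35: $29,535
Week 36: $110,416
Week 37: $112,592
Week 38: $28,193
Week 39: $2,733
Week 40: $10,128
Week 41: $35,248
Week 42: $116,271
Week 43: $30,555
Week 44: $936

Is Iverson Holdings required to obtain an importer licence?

Week 34–Week 37: $1,795 + $29,535 + $110,416 + $112,592 = $254,338 (under)
Week 35–Week 38: $29,535 + $110,416 + $112,592 + $28,193 = $280,736 (over)
Week 36–Week 39: $110,416 + $112,592 + $28,193 + $2,733 = $253,934 (under)
Week 37–Week 40: $112,592 + $28,193 + $2,733 + $10,128 = $153,646 (under)
Week 38–Week 41: $28,193 + $2,733 + $10,128 + $35,248 = $76,302 (under)
Week 39–Week 42: $2,733 + $10,128 + $35,248 + $116,271 = $164,380 (under)
Week 40–Week 43: $10,128 + $35,248 + $116,271 + $30,555 = $192,202 (under)
Week 41–Week 44: $35,248 + $116,271 + $30,555 + $936 = $183,010 (under)
At least one window exceeds $270,000.

Yes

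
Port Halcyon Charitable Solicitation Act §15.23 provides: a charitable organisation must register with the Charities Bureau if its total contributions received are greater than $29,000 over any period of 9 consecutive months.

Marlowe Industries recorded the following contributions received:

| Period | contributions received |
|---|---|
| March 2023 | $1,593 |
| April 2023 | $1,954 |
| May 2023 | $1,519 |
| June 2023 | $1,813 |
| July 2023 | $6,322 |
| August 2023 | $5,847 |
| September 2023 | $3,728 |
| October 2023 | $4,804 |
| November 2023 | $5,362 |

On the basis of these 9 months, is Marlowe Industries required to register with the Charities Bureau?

Yes

Total contributions received: $1,593 + $1,954 + $1,519 + $1,813 + $6,322 + $5,847 + $3,728 + $4,804 + $5,362 = $32,942.
$32,942 > $29,000, so the threshold is exceeded.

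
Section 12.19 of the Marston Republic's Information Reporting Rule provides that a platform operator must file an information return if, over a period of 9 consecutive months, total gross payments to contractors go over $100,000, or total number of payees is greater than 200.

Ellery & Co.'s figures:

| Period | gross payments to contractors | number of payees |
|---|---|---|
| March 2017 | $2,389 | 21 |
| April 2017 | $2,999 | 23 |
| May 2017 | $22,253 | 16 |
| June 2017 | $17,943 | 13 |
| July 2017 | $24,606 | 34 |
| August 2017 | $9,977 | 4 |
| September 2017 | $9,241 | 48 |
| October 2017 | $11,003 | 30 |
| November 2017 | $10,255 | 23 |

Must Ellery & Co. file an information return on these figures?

Total gross payments to contractors: $2,389 + $2,999 + $22,253 + $17,943 + $24,606 + $9,977 + $9,241 + $11,003 + $10,255 = $110,666 (> $100,000).
Total number of payees: 21 + 23 + 16 + 13 + 34 + 4 + 48 + 30 + 23 = 212 (> 200).
The test is 'or': at least one threshold is exceeded.

Yes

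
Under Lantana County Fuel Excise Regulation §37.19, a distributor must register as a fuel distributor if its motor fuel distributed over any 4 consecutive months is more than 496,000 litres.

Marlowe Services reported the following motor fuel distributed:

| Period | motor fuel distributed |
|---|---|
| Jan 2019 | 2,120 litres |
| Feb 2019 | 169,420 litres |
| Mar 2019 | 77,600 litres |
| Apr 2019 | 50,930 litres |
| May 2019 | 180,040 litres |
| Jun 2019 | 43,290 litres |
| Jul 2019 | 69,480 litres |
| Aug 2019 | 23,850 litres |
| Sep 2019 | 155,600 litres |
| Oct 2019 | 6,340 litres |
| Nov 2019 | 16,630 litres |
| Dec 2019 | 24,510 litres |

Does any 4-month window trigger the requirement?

No

Jan 2019–Apr 2019: 2,120 litres + 169,420 litres + 77,600 litres + 50,930 litres = 300,070 litres (under)
Feb 2019–May 2019: 169,420 litres + 77,600 litres + 50,930 litres + 180,040 litres = 477,990 litres (under)
Mar 2019–Jun 2019: 77,600 litres + 50,930 litres + 180,040 litres + 43,290 litres = 351,860 litres (under)
Apr 2019–Jul 2019: 50,930 litres + 180,040 litres + 43,290 litres + 69,480 litres = 343,740 litres (under)
May 2019–Aug 2019: 180,040 litres + 43,290 litres + 69,480 litres + 23,850 litres = 316,660 litres (under)
Jun 2019–Sep 2019: 43,290 litres + 69,480 litres + 23,850 litres + 155,600 litres = 292,220 litres (under)
Jul 2019–Oct 2019: 69,480 litres + 23,850 litres + 155,600 litres + 6,340 litres = 255,270 litres (under)
Aug 2019–Nov 2019: 23,850 litres + 155,600 litres + 6,340 litres + 16,630 litres = 202,420 litres (under)
Sep 2019–Dec 2019: 155,600 litres + 6,340 litres + 16,630 litres + 24,510 litres = 203,080 litres (under)
No window exceeds 496,000 litres.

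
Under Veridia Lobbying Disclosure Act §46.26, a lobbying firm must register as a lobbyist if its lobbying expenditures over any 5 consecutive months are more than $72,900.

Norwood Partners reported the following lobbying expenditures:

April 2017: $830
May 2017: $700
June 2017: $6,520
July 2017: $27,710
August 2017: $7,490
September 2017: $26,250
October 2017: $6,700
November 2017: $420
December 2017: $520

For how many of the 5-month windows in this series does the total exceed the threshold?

1

April 2017–August 2017: $830 + $700 + $6,520 + $27,710 + $7,490 = $43,250 (under)
May 2017–September 2017: $700 + $6,520 + $27,710 + $7,490 + $26,250 = $68,670 (under)
June 2017–October 2017: $6,520 + $27,710 + $7,490 + $26,250 + $6,700 = $74,670 (over)
July 2017–November 2017: $27,710 + $7,490 + $26,250 + $6,700 + $420 = $68,570 (under)
August 2017–December 2017: $7,490 + $26,250 + $6,700 + $420 + $520 = $41,380 (under)
1 window exceeds the threshold.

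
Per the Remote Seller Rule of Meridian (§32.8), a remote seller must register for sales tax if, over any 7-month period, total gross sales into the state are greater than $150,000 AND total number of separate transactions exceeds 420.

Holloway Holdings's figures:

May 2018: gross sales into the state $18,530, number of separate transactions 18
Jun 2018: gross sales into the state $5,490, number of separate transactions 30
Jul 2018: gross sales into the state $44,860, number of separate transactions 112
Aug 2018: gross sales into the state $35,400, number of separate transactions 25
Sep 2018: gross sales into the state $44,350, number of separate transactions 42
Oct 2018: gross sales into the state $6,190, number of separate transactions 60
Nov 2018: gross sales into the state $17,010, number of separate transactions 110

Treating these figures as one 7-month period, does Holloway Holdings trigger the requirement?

Total gross sales into the state: $18,530 + $5,490 + $44,860 + $35,400 + $44,350 + $6,190 + $17,010 = $171,830 (> $150,000).
Total number of separate transactions: 18 + 30 + 112 + 25 + 42 + 60 + 110 = 397 (≤ 420).
The test is 'and': the rule requires both, and at least one is not exceeded.

No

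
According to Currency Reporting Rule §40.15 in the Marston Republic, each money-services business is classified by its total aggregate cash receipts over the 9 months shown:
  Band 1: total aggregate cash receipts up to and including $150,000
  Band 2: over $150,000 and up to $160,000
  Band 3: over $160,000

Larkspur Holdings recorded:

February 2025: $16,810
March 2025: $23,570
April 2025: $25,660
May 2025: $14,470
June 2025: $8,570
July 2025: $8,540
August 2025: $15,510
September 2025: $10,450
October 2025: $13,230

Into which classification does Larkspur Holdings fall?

Band 1

Total aggregate cash receipts: $16,810 + $23,570 + $25,660 + $14,470 + $8,570 + $8,540 + $15,510 + $10,450 + $13,230 = $136,810.
$136,810 ≤ $150,000, so Band 1 applies.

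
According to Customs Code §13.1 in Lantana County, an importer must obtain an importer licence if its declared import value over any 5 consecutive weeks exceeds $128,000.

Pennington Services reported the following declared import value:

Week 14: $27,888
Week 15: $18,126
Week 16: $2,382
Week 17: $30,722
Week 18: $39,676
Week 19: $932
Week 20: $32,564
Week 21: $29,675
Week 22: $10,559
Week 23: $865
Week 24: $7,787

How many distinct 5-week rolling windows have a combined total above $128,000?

Week 14–Week 18: $27,888 + $18,126 + $2,382 + $30,722 + $39,676 = $118,794 (under)
Week 15–Week 19: $18,126 + $2,382 + $30,722 + $39,676 + $932 = $91,838 (under)
Week 16–Week 20: $2,382 + $30,722 + $39,676 + $932 + $32,564 = $106,276 (under)
Week 17–Week 21: $30,722 + $39,676 + $932 + $32,564 + $29,675 = $133,569 (over)
Week 18–Week 22: $39,676 + $932 + $32,564 + $29,675 + $10,559 = $113,406 (under)
Week 19–Week 23: $932 + $32,564 + $29,675 + $10,559 + $865 = $74,595 (under)
Week 20–Week 24: $32,564 + $29,675 + $10,559 + $865 + $7,787 = $81,450 (under)
1 window exceeds the threshold.

1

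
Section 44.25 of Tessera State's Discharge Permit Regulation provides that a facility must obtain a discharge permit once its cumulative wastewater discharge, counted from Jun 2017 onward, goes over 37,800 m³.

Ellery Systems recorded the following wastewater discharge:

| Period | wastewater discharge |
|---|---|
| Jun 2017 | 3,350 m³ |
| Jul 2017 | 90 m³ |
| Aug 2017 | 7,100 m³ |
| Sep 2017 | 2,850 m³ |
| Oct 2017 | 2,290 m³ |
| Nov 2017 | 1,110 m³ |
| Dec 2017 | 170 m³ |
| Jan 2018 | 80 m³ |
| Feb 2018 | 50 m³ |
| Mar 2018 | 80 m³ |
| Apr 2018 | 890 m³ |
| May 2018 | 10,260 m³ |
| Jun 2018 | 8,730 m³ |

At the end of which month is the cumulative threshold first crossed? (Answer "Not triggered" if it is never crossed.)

Not triggered

Through Jun 2017: 3,350 m³
Through Jul 2017: 3,440 m³
Through Aug 2017: 10,540 m³
Through Sep 2017: 13,390 m³
Through Oct 2017: 15,680 m³
Through Nov 2017: 16,790 m³
Through Dec 2017: 16,960 m³
Through Jan 2018: 17,040 m³
Through Feb 2018: 17,090 m³
Through Mar 2018: 17,170 m³
Through Apr 2018: 18,060 m³
Through May 2018: 28,320 m³
Through Jun 2018: 37,050 m³
Final cumulative total 37,050 m³ ≤ 37,800 m³; the threshold is never exceeded.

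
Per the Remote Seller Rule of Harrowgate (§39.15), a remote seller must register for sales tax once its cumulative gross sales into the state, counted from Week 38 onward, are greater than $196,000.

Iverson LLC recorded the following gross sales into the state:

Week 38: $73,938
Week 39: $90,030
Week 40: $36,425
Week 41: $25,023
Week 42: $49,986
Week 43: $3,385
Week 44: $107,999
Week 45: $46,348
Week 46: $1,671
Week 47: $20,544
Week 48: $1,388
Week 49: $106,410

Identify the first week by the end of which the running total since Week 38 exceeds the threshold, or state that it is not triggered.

Through Week 38: $73,938
Through Week 39: $163,968
Through Week 40: $200,393 ← exceeds threshold

Week 40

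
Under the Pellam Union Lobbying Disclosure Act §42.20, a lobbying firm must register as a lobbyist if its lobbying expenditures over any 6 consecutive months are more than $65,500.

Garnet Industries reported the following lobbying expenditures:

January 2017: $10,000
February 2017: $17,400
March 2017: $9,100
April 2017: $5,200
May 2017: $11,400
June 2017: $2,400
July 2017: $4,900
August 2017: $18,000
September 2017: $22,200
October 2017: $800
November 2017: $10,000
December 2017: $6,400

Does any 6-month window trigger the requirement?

January 2017–June 2017: $10,000 + $17,400 + $9,100 + $5,200 + $11,400 + $2,400 = $55,500 (under)
February 2017–July 2017: $17,400 + $9,100 + $5,200 + $11,400 + $2,400 + $4,900 = $50,400 (under)
March 2017–August 2017: $9,100 + $5,200 + $11,400 + $2,400 + $4,900 + $18,000 = $51,000 (under)
April 2017–September 2017: $5,200 + $11,400 + $2,400 + $4,900 + $18,000 + $22,200 = $64,100 (under)
May 2017–October 2017: $11,400 + $2,400 + $4,900 + $18,000 + $22,200 + $800 = $59,700 (under)
June 2017–November 2017: $2,400 + $4,900 + $18,000 + $22,200 + $800 + $10,000 = $58,300 (under)
July 2017–December 2017: $4,900 + $18,000 + $22,200 + $800 + $10,000 + $6,400 = $62,300 (under)
No window exceeds $65,500.

No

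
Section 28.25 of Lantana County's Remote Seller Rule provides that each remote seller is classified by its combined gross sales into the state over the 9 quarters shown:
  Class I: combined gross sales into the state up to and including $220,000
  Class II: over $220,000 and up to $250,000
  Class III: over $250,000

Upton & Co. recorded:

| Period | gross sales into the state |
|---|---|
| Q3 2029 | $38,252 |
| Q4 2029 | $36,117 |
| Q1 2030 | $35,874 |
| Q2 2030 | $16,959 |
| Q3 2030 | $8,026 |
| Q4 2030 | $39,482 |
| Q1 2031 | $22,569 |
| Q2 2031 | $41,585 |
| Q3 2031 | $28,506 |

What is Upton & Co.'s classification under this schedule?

Combined gross sales into the state: $38,252 + $36,117 + $35,874 + $16,959 + $8,026 + $39,482 + $22,569 + $41,585 + $28,506 = $267,370.
$267,370 > $250,000, so Class III applies.

Class III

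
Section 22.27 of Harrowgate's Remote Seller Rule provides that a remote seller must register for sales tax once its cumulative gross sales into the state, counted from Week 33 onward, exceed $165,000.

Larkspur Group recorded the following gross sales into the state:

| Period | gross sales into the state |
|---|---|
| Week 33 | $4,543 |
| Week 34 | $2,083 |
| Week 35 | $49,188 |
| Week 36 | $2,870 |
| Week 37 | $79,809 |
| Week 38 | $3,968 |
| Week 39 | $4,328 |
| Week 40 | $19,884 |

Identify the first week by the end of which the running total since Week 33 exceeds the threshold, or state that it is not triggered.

Through Week 33: $4,543
Through Week 34: $6,626
Through Week 35: $55,814
Through Week 36: $58,684
Through Week 37: $138,493
Through Week 38: $142,461
Through Week 39: $146,789
Through Week 40: $166,673 ← exceeds threshold

Week 40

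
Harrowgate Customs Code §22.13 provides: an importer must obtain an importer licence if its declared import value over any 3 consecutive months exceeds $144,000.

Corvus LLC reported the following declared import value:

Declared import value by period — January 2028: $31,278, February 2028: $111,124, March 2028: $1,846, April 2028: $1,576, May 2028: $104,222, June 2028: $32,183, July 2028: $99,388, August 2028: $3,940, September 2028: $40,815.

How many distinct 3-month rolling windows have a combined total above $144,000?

3

January 2028–March 2028: $31,278 + $111,124 + $1,846 = $144,248 (over)
February 2028–April 2028: $111,124 + $1,846 + $1,576 = $114,546 (under)
March 2028–May 2028: $1,846 + $1,576 + $104,222 = $107,644 (under)
April 2028–June 2028: $1,576 + $104,222 + $32,183 = $137,981 (under)
May 2028–July 2028: $104,222 + $32,183 + $99,388 = $235,793 (over)
June 2028–August 2028: $32,183 + $99,388 + $3,940 = $135,511 (under)
July 2028–September 2028: $99,388 + $3,940 + $40,815 = $144,143 (over)
3 windows exceed the threshold.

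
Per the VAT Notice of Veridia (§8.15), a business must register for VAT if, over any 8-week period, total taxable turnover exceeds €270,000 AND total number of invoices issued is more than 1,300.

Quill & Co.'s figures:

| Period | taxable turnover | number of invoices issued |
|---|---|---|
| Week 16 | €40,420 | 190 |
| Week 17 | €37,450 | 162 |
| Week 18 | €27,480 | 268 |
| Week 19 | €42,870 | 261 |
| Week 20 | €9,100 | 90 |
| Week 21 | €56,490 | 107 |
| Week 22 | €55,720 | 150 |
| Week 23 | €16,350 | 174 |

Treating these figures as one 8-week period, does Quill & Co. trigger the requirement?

Yes

Total taxable turnover: €40,420 + €37,450 + €27,480 + €42,870 + €9,100 + €56,490 + €55,720 + €16,350 = €285,880 (> €270,000).
Total number of invoices issued: 190 + 162 + 268 + 261 + 90 + 107 + 150 + 174 = 1,402 (> 1,300).
The test is 'and': both thresholds are exceeded.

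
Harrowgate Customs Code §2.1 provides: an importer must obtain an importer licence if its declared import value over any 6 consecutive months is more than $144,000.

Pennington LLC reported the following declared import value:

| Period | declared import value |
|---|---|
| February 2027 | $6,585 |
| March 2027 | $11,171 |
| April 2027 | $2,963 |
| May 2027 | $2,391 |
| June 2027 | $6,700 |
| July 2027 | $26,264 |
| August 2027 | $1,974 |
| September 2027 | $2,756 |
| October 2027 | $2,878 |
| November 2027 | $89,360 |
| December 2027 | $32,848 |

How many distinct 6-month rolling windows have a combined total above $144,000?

February 2027–July 2027: $6,585 + $11,171 + $2,963 + $2,391 + $6,700 + $26,264 = $56,074 (under)
March 2027–August 2027: $11,171 + $2,963 + $2,391 + $6,700 + $26,264 + $1,974 = $51,463 (under)
April 2027–September 2027: $2,963 + $2,391 + $6,700 + $26,264 + $1,974 + $2,756 = $43,048 (under)
May 2027–October 2027: $2,391 + $6,700 + $26,264 + $1,974 + $2,756 + $2,878 = $42,963 (under)
June 2027–November 2027: $6,700 + $26,264 + $1,974 + $2,756 + $2,878 + $89,360 = $129,932 (under)
July 2027–December 2027: $26,264 + $1,974 + $2,756 + $2,878 + $89,360 + $32,848 = $156,080 (over)
1 window exceeds the threshold.

1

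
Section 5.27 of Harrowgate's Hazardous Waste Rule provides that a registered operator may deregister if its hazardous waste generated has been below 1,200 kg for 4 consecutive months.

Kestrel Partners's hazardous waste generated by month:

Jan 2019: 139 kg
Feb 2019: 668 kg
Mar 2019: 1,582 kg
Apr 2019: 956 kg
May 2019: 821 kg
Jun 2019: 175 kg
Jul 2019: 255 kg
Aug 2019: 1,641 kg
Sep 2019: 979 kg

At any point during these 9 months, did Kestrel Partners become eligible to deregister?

Months below 1,200 kg: Jan 2019, Feb 2019, Apr 2019, May 2019, Jun 2019, Jul 2019, Sep 2019.
Longest run of consecutive months below the threshold: 4.
4 ≥ 4, so Kestrel Partners became eligible.

Yes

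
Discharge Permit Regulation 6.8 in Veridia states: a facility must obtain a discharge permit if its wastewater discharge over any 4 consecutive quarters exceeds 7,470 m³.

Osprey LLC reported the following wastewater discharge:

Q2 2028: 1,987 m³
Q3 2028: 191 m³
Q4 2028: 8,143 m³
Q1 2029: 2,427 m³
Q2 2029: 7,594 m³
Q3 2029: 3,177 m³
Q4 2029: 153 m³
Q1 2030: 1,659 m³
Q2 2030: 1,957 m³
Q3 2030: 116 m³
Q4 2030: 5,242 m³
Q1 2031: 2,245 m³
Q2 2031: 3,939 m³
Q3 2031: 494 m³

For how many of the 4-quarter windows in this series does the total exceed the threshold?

Q2 2028–Q1 2029: 1,987 m³ + 191 m³ + 8,143 m³ + 2,427 m³ = 12,748 m³ (over)
Q3 2028–Q2 2029: 191 m³ + 8,143 m³ + 2,427 m³ + 7,594 m³ = 18,355 m³ (over)
Q4 2028–Q3 2029: 8,143 m³ + 2,427 m³ + 7,594 m³ + 3,177 m³ = 21,341 m³ (over)
Q1 2029–Q4 2029: 2,427 m³ + 7,594 m³ + 3,177 m³ + 153 m³ = 13,351 m³ (over)
Q2 2029–Q1 2030: 7,594 m³ + 3,177 m³ + 153 m³ + 1,659 m³ = 12,583 m³ (over)
Q3 2029–Q2 2030: 3,177 m³ + 153 m³ + 1,659 m³ + 1,957 m³ = 6,946 m³ (under)
Q4 2029–Q3 2030: 153 m³ + 1,659 m³ + 1,957 m³ + 116 m³ = 3,885 m³ (under)
Q1 2030–Q4 2030: 1,659 m³ + 1,957 m³ + 116 m³ + 5,242 m³ = 8,974 m³ (over)
Q2 2030–Q1 2031: 1,957 m³ + 116 m³ + 5,242 m³ + 2,245 m³ = 9,560 m³ (over)
Q3 2030–Q2 2031: 116 m³ + 5,242 m³ + 2,245 m³ + 3,939 m³ = 11,542 m³ (over)
Q4 2030–Q3 2031: 5,242 m³ + 2,245 m³ + 3,939 m³ + 494 m³ = 11,920 m³ (over)
9 windows exceed the threshold.

9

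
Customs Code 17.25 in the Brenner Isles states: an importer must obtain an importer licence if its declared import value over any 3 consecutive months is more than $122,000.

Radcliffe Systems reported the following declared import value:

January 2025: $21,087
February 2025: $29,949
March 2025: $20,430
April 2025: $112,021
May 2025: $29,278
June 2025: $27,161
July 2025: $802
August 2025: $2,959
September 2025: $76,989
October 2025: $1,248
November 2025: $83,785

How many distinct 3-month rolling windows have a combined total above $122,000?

January 2025–March 2025: $21,087 + $29,949 + $20,430 = $71,466 (under)
February 2025–April 2025: $29,949 + $20,430 + $112,021 = $162,400 (over)
March 2025–May 2025: $20,430 + $112,021 + $29,278 = $161,729 (over)
April 2025–June 2025: $112,021 + $29,278 + $27,161 = $168,460 (over)
May 2025–July 2025: $29,278 + $27,161 + $802 = $57,241 (under)
June 2025–August 2025: $27,161 + $802 + $2,959 = $30,922 (under)
July 2025–September 2025: $802 + $2,959 + $76,989 = $80,750 (under)
August 2025–October 2025: $2,959 + $76,989 + $1,248 = $81,196 (under)
September 2025–November 2025: $76,989 + $1,248 + $83,785 = $162,022 (over)
4 windows exceed the threshold.

4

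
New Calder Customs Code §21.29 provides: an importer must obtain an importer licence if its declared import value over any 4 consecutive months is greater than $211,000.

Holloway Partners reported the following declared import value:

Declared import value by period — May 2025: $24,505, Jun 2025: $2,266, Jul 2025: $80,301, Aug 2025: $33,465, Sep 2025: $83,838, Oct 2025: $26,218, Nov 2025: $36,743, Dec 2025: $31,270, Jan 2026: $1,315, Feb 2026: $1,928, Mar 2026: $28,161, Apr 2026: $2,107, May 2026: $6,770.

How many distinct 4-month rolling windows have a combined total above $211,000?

1

May 2025–Aug 2025: $24,505 + $2,266 + $80,301 + $33,465 = $140,537 (under)
Jun 2025–Sep 2025: $2,266 + $80,301 + $33,465 + $83,838 = $199,870 (under)
Jul 2025–Oct 2025: $80,301 + $33,465 + $83,838 + $26,218 = $223,822 (over)
Aug 2025–Nov 2025: $33,465 + $83,838 + $26,218 + $36,743 = $180,264 (under)
Sep 2025–Dec 2025: $83,838 + $26,218 + $36,743 + $31,270 = $178,069 (under)
Oct 2025–Jan 2026: $26,218 + $36,743 + $31,270 + $1,315 = $95,546 (under)
Nov 2025–Feb 2026: $36,743 + $31,270 + $1,315 + $1,928 = $71,256 (under)
Dec 2025–Mar 2026: $31,270 + $1,315 + $1,928 + $28,161 = $62,674 (under)
Jan 2026–Apr 2026: $1,315 + $1,928 + $28,161 + $2,107 = $33,511 (under)
Feb 2026–May 2026: $1,928 + $28,161 + $2,107 + $6,770 = $38,966 (under)
1 window exceeds the threshold.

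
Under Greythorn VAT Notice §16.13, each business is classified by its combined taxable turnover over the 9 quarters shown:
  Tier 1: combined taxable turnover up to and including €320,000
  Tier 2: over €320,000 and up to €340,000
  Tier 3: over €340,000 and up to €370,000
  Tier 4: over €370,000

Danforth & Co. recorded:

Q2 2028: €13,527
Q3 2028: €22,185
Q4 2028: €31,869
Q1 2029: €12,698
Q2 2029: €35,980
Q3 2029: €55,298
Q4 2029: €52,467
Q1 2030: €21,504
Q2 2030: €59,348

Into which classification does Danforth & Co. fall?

Tier 1

Combined taxable turnover: €13,527 + €22,185 + €31,869 + €12,698 + €35,980 + €55,298 + €52,467 + €21,504 + €59,348 = €304,876.
€304,876 ≤ €320,000, so Tier 1 applies.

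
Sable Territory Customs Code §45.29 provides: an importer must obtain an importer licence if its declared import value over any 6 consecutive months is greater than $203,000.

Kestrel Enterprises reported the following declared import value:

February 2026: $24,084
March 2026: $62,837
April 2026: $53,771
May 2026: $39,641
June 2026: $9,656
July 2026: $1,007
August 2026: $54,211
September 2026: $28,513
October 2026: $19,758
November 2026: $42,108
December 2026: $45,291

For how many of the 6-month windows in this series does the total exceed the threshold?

February 2026–July 2026: $24,084 + $62,837 + $53,771 + $39,641 + $9,656 + $1,007 = $190,996 (under)
March 2026–August 2026: $62,837 + $53,771 + $39,641 + $9,656 + $1,007 + $54,211 = $221,123 (over)
April 2026–September 2026: $53,771 + $39,641 + $9,656 + $1,007 + $54,211 + $28,513 = $186,799 (under)
May 2026–October 2026: $39,641 + $9,656 + $1,007 + $54,211 + $28,513 + $19,758 = $152,786 (under)
June 2026–November 2026: $9,656 + $1,007 + $54,211 + $28,513 + $19,758 + $42,108 = $155,253 (under)
July 2026–December 2026: $1,007 + $54,211 + $28,513 + $19,758 + $42,108 + $45,291 = $190,888 (under)
1 window exceeds the threshold.

1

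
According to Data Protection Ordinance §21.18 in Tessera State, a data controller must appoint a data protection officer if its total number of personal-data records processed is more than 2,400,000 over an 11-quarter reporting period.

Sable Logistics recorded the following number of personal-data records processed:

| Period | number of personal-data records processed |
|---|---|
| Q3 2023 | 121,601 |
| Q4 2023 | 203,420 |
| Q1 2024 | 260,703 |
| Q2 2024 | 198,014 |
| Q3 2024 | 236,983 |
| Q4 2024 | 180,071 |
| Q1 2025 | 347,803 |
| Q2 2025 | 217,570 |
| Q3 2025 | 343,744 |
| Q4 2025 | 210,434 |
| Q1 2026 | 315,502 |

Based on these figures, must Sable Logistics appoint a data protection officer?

Total number of personal-data records processed: 121,601 + 203,420 + 260,703 + 198,014 + 236,983 + 180,071 + 347,803 + 217,570 + 343,744 + 210,434 + 315,502 = 2,635,845.
2,635,845 > 2,400,000, so the threshold is exceeded.

Yes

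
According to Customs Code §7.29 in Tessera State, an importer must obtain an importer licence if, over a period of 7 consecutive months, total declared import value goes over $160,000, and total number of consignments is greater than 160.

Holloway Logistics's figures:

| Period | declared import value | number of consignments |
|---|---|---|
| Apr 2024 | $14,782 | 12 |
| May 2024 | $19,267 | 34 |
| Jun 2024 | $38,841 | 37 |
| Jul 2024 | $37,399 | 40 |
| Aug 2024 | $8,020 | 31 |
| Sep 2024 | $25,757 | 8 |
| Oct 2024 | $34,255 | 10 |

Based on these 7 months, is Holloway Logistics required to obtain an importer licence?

Total declared import value: $14,782 + $19,267 + $38,841 + $37,399 + $8,020 + $25,757 + $34,255 = $178,321 (> $160,000).
Total number of consignments: 12 + 34 + 37 + 40 + 31 + 8 + 10 = 172 (> 160).
The test is 'and': both thresholds are exceeded.

Yes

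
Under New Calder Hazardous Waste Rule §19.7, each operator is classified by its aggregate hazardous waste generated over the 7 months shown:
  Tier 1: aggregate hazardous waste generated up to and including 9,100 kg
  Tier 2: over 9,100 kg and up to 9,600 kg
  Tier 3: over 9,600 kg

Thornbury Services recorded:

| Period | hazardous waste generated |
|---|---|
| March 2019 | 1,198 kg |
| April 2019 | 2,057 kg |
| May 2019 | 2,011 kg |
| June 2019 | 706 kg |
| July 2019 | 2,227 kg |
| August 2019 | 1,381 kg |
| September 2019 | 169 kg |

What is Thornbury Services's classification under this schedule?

Tier 3

Aggregate hazardous waste generated: 1,198 kg + 2,057 kg + 2,011 kg + 706 kg + 2,227 kg + 1,381 kg + 169 kg = 9,749 kg.
9,749 kg > 9,600 kg, so Tier 3 applies.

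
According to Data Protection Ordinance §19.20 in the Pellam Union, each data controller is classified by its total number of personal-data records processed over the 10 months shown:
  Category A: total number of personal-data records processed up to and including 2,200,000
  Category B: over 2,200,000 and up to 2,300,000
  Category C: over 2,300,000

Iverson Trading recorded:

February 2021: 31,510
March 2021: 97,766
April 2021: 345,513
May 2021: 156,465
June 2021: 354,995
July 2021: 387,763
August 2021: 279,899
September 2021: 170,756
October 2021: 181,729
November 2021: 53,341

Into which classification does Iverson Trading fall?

Category A

Total number of personal-data records processed: 31,510 + 97,766 + 345,513 + 156,465 + 354,995 + 387,763 + 279,899 + 170,756 + 181,729 + 53,341 = 2,059,737.
2,059,737 ≤ 2,200,000, so Category A applies.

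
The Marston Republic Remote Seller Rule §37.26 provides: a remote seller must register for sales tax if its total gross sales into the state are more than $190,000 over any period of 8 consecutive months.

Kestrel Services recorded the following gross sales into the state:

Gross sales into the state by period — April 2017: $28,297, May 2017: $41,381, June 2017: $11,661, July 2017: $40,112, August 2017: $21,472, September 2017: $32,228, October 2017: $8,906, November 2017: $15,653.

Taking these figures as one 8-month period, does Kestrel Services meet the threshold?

Yes

Total gross sales into the state: $28,297 + $41,381 + $11,661 + $40,112 + $21,472 + $32,228 + $8,906 + $15,653 = $199,710.
$199,710 > $190,000, so the threshold is exceeded.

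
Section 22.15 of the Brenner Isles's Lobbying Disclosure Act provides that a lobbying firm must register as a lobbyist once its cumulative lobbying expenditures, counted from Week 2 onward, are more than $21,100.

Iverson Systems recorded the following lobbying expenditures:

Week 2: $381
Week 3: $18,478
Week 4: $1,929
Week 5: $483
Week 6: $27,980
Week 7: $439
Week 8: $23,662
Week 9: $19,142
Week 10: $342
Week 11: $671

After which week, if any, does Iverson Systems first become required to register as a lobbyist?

Through Week 2: $381
Through Week 3: $18,859
Through Week 4: $20,788
Through Week 5: $21,271 ← exceeds threshold

Week 5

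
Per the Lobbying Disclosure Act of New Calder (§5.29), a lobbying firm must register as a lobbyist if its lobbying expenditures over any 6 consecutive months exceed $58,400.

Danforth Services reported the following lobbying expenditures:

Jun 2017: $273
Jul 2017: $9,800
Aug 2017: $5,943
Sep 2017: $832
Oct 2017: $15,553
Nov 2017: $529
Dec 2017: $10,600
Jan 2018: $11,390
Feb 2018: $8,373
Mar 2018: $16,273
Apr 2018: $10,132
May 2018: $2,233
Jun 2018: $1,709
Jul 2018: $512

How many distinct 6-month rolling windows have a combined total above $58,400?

2

Jun 2017–Nov 2017: $273 + $9,800 + $5,943 + $832 + $15,553 + $529 = $32,930 (under)
Jul 2017–Dec 2017: $9,800 + $5,943 + $832 + $15,553 + $529 + $10,600 = $43,257 (under)
Aug 2017–Jan 2018: $5,943 + $832 + $15,553 + $529 + $10,600 + $11,390 = $44,847 (under)
Sep 2017–Feb 2018: $832 + $15,553 + $529 + $10,600 + $11,390 + $8,373 = $47,277 (under)
Oct 2017–Mar 2018: $15,553 + $529 + $10,600 + $11,390 + $8,373 + $16,273 = $62,718 (over)
Nov 2017–Apr 2018: $529 + $10,600 + $11,390 + $8,373 + $16,273 + $10,132 = $57,297 (under)
Dec 2017–May 2018: $10,600 + $11,390 + $8,373 + $16,273 + $10,132 + $2,233 = $59,001 (over)
Jan 2018–Jun 2018: $11,390 + $8,373 + $16,273 + $10,132 + $2,233 + $1,709 = $50,110 (under)
Feb 2018–Jul 2018: $8,373 + $16,273 + $10,132 + $2,233 + $1,709 + $512 = $39,232 (under)
2 windows exceed the threshold.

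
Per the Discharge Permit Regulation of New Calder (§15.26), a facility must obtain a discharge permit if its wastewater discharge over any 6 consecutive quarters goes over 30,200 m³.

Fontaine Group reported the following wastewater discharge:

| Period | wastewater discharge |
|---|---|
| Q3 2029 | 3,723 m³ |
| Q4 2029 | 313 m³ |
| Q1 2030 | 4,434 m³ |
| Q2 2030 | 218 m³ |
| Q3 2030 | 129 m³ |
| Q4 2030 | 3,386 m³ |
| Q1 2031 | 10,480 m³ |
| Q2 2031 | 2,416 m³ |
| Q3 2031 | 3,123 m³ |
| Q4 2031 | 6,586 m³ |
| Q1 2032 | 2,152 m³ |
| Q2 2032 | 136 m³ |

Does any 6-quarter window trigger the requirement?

Q3 2029–Q4 2030: 3,723 m³ + 313 m³ + 4,434 m³ + 218 m³ + 129 m³ + 3,386 m³ = 12,203 m³ (under)
Q4 2029–Q1 2031: 313 m³ + 4,434 m³ + 218 m³ + 129 m³ + 3,386 m³ + 10,480 m³ = 18,960 m³ (under)
Q1 2030–Q2 2031: 4,434 m³ + 218 m³ + 129 m³ + 3,386 m³ + 10,480 m³ + 2,416 m³ = 21,063 m³ (under)
Q2 2030–Q3 2031: 218 m³ + 129 m³ + 3,386 m³ + 10,480 m³ + 2,416 m³ + 3,123 m³ = 19,752 m³ (under)
Q3 2030–Q4 2031: 129 m³ + 3,386 m³ + 10,480 m³ + 2,416 m³ + 3,123 m³ + 6,586 m³ = 26,120 m³ (under)
Q4 2030–Q1 2032: 3,386 m³ + 10,480 m³ + 2,416 m³ + 3,123 m³ + 6,586 m³ + 2,152 m³ = 28,143 m³ (under)
Q1 2031–Q2 2032: 10,480 m³ + 2,416 m³ + 3,123 m³ + 6,586 m³ + 2,152 m³ + 136 m³ = 24,893 m³ (under)
No window exceeds 30,200 m³.

No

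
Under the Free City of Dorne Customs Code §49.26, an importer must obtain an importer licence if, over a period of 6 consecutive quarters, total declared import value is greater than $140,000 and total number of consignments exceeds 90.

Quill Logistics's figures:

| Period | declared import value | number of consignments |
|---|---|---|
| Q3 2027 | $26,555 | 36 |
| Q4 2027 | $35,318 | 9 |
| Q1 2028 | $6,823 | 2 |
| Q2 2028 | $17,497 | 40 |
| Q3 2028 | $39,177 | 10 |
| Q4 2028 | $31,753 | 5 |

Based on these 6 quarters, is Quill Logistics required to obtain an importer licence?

Yes

Total declared import value: $26,555 + $35,318 + $6,823 + $17,497 + $39,177 + $31,753 = $157,123 (> $140,000).
Total number of consignments: 36 + 9 + 2 + 40 + 10 + 5 = 102 (> 90).
The test is 'and': both thresholds are exceeded.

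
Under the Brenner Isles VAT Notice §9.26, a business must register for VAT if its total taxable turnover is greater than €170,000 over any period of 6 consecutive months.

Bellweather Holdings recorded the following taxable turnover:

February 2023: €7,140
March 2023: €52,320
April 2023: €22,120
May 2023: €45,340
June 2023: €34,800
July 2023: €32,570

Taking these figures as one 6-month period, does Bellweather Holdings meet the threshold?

Yes

Total taxable turnover: €7,140 + €52,320 + €22,120 + €45,340 + €34,800 + €32,570 = €194,290.
€194,290 > €170,000, so the threshold is exceeded.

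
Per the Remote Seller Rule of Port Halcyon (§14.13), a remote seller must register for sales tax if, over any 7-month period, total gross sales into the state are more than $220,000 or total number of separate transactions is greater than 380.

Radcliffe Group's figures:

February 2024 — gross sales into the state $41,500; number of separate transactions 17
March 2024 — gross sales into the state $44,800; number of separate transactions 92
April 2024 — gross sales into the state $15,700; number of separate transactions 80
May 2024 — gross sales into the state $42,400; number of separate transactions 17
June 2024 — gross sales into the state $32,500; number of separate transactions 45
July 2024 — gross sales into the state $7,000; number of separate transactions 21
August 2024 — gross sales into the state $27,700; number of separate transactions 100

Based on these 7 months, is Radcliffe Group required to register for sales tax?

No

Total gross sales into the state: $41,500 + $44,800 + $15,700 + $42,400 + $32,500 + $7,000 + $27,700 = $211,600 (≤ $220,000).
Total number of separate transactions: 17 + 92 + 80 + 17 + 45 + 21 + 100 = 372 (≤ 380).
The test is 'or': neither threshold is exceeded.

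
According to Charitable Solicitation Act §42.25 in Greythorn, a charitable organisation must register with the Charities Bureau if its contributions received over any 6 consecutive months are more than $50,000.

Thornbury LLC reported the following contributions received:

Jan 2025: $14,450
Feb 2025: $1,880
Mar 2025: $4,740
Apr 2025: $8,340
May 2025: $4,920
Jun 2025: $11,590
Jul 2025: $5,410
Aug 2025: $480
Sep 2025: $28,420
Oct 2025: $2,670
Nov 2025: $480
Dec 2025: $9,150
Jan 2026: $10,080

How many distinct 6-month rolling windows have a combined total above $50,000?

3

Jan 2025–Jun 2025: $14,450 + $1,880 + $4,740 + $8,340 + $4,920 + $11,590 = $45,920 (under)
Feb 2025–Jul 2025: $1,880 + $4,740 + $8,340 + $4,920 + $11,590 + $5,410 = $36,880 (under)
Mar 2025–Aug 2025: $4,740 + $8,340 + $4,920 + $11,590 + $5,410 + $480 = $35,480 (under)
Apr 2025–Sep 2025: $8,340 + $4,920 + $11,590 + $5,410 + $480 + $28,420 = $59,160 (over)
May 2025–Oct 2025: $4,920 + $11,590 + $5,410 + $480 + $28,420 + $2,670 = $53,490 (over)
Jun 2025–Nov 2025: $11,590 + $5,410 + $480 + $28,420 + $2,670 + $480 = $49,050 (under)
Jul 2025–Dec 2025: $5,410 + $480 + $28,420 + $2,670 + $480 + $9,150 = $46,610 (under)
Aug 2025–Jan 2026: $480 + $28,420 + $2,670 + $480 + $9,150 + $10,080 = $51,280 (over)
3 windows exceed the threshold.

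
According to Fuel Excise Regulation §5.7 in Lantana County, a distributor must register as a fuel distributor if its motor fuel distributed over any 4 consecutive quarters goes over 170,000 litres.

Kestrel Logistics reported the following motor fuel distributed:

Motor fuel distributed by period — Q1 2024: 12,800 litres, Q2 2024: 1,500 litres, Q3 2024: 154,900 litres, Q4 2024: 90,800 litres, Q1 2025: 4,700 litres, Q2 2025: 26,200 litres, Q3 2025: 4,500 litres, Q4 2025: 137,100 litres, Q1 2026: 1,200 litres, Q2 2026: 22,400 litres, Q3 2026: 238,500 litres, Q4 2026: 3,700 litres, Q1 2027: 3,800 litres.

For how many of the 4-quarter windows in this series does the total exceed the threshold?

7

Q1 2024–Q4 2024: 12,800 litres + 1,500 litres + 154,900 litres + 90,800 litres = 260,000 litres (over)
Q2 2024–Q1 2025: 1,500 litres + 154,900 litres + 90,800 litres + 4,700 litres = 251,900 litres (over)
Q3 2024–Q2 2025: 154,900 litres + 90,800 litres + 4,700 litres + 26,200 litres = 276,600 litres (over)
Q4 2024–Q3 2025: 90,800 litres + 4,700 litres + 26,200 litres + 4,500 litres = 126,200 litres (under)
Q1 2025–Q4 2025: 4,700 litres + 26,200 litres + 4,500 litres + 137,100 litres = 172,500 litres (over)
Q2 2025–Q1 2026: 26,200 litres + 4,500 litres + 137,100 litres + 1,200 litres = 169,000 litres (under)
Q3 2025–Q2 2026: 4,500 litres + 137,100 litres + 1,200 litres + 22,400 litres = 165,200 litres (under)
Q4 2025–Q3 2026: 137,100 litres + 1,200 litres + 22,400 litres + 238,500 litres = 399,200 litres (over)
Q1 2026–Q4 2026: 1,200 litres + 22,400 litres + 238,500 litres + 3,700 litres = 265,800 litres (over)
Q2 2026–Q1 2027: 22,400 litres + 238,500 litres + 3,700 litres + 3,800 litres = 268,400 litres (over)
7 windows exceed the threshold.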